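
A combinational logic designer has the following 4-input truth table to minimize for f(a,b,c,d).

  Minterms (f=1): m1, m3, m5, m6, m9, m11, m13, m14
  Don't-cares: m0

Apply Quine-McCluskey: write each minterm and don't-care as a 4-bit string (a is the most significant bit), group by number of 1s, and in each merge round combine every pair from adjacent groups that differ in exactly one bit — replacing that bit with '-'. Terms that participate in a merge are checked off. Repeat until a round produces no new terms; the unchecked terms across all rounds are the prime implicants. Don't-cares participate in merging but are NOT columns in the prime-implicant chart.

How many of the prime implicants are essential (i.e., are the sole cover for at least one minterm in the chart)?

Round 0: 0000✓ 0001✓ 0011✓ 0101✓ 0110✓ 1001✓ 1011✓ 1101✓ 1110✓
Round 1: -001✓ -011✓ -101✓ -110 0-01✓ 00-1✓ 000- 1-01✓ 10-1✓
Round 2: --01 -0-1
PIs = {--01, -0-1, -110, 000-}
Coverage chart:
  m1: --01,-0-1,000-
  m3: -0-1 ←essential
  m5: --01 ←essential
  m6: -110 ←essential
  m9: --01,-0-1
  m11: -0-1 ←essential
  m13: --01 ←essential
  m14: -110 ←essential
Essential: --01, -0-1, -110

3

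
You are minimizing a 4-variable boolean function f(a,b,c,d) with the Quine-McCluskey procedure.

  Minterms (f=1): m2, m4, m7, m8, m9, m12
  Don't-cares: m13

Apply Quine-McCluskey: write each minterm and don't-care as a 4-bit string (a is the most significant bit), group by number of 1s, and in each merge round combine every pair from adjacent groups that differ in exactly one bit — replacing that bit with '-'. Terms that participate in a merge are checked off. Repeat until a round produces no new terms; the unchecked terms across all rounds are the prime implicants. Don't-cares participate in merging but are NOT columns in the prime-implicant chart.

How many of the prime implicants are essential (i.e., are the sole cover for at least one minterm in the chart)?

4

Round 0: 0010 0100✓ 0111 1000✓ 1001✓ 1100✓ 1101✓
Round 1: -100 1-00✓ 1-01✓ 100-✓ 110-✓
Round 2: 1-0-
PIs = {-100, 0010, 0111, 1-0-}
Coverage chart:
  m2: 0010 ←essential
  m4: -100 ←essential
  m7: 0111 ←essential
  m8: 1-0- ←essential
  m9: 1-0- ←essential
  m12: -100,1-0-
Essential: -100, 0010, 0111, 1-0-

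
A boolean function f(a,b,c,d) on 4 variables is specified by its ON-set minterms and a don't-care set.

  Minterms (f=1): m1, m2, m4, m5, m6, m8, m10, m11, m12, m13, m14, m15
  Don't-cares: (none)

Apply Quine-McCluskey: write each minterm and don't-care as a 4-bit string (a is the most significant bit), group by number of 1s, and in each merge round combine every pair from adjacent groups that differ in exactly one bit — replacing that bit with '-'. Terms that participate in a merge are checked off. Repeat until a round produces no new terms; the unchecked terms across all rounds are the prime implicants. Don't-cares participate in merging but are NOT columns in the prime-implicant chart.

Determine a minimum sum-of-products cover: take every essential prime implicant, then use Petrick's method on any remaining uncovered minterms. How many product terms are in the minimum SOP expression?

5

[col 0] 0001*, 0010*, 0100*, 0101*, 0110*, 1000*, 1010*, 1011*, 1100*, 1101*, 1110*, 1111*
[col 1] -010*, -100*, -101*, -110*, 0-01, 0-10*, 01-0*, 010-*, 1-00*, 1-10*, 1-11*, 10-0*, 101-*, 11-0*, 11-1*, 110-*, 111-*
[col 2] --10, -1-0, -10-, 1--0, 1-1-, 11--
Prime implicants: --10, -1-0, -10-, 0-01, 1--0, 1-1-, 11--
PI chart (minterm → PIs covering it):
  1 | 0-01  (sole → essential)
  2 | --10  (sole → essential)
  4 | -1-0,-10-
  5 | -10-,0-01
  6 | --10,-1-0
  8 | 1--0  (sole → essential)
  10 | --10,1--0,1-1-
  11 | 1-1-  (sole → essential)
  12 | -1-0,-10-,1--0,11--
  13 | -10-,11--
  14 | --10,-1-0,1--0,1-1-,11--
  15 | 1-1-,11--
Essential prime implicants: --10, 0-01, 1--0, 1-1-
Petrick residual → -10-
Minimum SOP uses 5 PIs: cd' + bc' + a'c'd + ad' + ac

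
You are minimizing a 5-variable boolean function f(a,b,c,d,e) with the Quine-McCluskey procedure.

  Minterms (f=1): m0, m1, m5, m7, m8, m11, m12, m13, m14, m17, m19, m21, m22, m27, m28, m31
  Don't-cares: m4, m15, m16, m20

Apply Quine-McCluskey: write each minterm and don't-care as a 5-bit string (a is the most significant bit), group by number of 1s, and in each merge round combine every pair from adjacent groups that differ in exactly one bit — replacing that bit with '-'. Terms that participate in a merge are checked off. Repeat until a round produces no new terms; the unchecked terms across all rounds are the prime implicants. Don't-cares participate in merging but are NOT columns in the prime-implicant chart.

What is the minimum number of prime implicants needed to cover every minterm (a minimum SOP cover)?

size-2^0 implicants → 00000(✓)  00001(✓)  00100(✓)  00101(✓)  00111(✓)  01000(✓)  01011(✓)  01100(✓)  01101(✓)  01110(✓)  01111(✓)  10000(✓)  10001(✓)  10011(✓)  10100(✓)  10101(✓)  10110(✓)  11011(✓)  11100(✓)  11111(✓)
size-2^1 implicants → -0000(✓)  -0001(✓)  -0100(✓)  -0101(✓)  -1011(✓)  -1100(✓)  -1111(✓)  0-000(✓)  0-100(✓)  0-101(✓)  0-111(✓)  00-00(✓)  00-01(✓)  0000-(✓)  001-1(✓)  0010-(✓)  01-00(✓)  01-11(✓)  011-0(✓)  011-1(✓)  0110-(✓)  0111-(✓)  1-011  1-100(✓)  10-00(✓)  10-01(✓)  100-1  1000-(✓)  101-0  1010-(✓)  11-11(✓)
size-2^2 implicants → --100  -0-00(✓)  -0-01(✓)  -000-(✓)  -010-(✓)  -1-11  0--00  0-1-1  0-10-  00-0-(✓)  011--  10-0-(✓)
size-2^3 implicants → -0-0-
Unchecked terms (primes): --100, -0-0-, -1-11, 0--00, 0-1-1, 0-10-, 011--, 1-011, 100-1, 101-0
Minterm coverage:
  m0 ⊆ -0-0-,0--00
  m1 ⊆ -0-0- [E]
  m5 ⊆ -0-0-,0-1-1,0-10-
  m7 ⊆ 0-1-1 [E]
  m8 ⊆ 0--00 [E]
  m11 ⊆ -1-11 [E]
  m12 ⊆ --100,0--00,0-10-,011--
  m13 ⊆ 0-1-1,0-10-,011--
  m14 ⊆ 011-- [E]
  m17 ⊆ -0-0-,100-1
  m19 ⊆ 1-011,100-1
  m21 ⊆ -0-0- [E]
  m22 ⊆ 101-0 [E]
  m27 ⊆ -1-11,1-011
  m28 ⊆ --100 [E]
  m31 ⊆ -1-11 [E]
E = {--100, -0-0-, -1-11, 0--00, 0-1-1, 011--, 101-0}
Petrick residual → 1-011
Cover = cd'e' + b'd' + bde + a'd'e' + a'ce + a'bc + ac'de + ab'ce'  |cover|=8

8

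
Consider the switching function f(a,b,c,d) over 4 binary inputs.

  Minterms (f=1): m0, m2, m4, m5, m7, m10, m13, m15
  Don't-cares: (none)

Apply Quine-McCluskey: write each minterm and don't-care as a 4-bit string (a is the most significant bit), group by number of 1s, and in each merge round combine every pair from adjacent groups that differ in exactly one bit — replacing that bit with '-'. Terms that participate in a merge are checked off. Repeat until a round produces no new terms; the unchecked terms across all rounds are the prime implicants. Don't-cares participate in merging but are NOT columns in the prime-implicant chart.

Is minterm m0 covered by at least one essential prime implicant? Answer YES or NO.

[col 0] 0000*, 0010*, 0100*, 0101*, 0111*, 1010*, 1101*, 1111*
[col 1] -010, -101*, -111*, 0-00, 00-0, 01-1*, 010-, 11-1*
[col 2] -1-1
Prime implicants: -010, -1-1, 0-00, 00-0, 010-
PI chart (minterm → PIs covering it):
  0 | 0-00,00-0
  2 | -010,00-0
  4 | 0-00,010-
  5 | -1-1,010-
  7 | -1-1  (sole → essential)
  10 | -010  (sole → essential)
  13 | -1-1  (sole → essential)
  15 | -1-1  (sole → essential)
Essential prime implicants: -010, -1-1

NO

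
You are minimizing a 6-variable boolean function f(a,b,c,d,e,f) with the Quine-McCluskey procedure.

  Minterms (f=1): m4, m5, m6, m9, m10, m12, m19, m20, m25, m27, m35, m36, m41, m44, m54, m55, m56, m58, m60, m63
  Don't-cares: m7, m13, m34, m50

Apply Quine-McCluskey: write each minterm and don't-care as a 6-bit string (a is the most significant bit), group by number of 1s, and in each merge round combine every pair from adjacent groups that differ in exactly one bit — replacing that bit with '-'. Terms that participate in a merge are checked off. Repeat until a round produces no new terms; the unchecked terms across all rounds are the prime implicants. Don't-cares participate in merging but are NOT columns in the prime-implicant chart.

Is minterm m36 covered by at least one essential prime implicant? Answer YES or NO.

YES

size-2^0 implicants → 000100(✓)  000101(✓)  000110(✓)  000111(✓)  001001(✓)  001010  001100(✓)  001101(✓)  010011(✓)  010100(✓)  011001(✓)  011011(✓)  100010(✓)  100011(✓)  100100(✓)  101001(✓)  101100(✓)  110010(✓)  110110(✓)  110111(✓)  111000(✓)  111010(✓)  111100(✓)  111111(✓)
size-2^1 implicants → -00100(✓)  -01001  -01100(✓)  0-0100  0-1001  00-100(✓)  00-101(✓)  0001-0(✓)  0001-1(✓)  00010-(✓)  00011-(✓)  001-01  00110-(✓)  01-011  0110-1  1-0010  1-1100  10-100(✓)  10001-  11-010  11-111  110-10  11011-  111-00  1110-0
size-2^2 implicants → -0-100  00-10-  0001--
Unchecked terms (primes): -0-100, -01001, 0-0100, 0-1001, 00-10-, 0001--, 001-01, 001010, 01-011, 0110-1, 1-0010, 1-1100, 10001-, 11-010, 11-111, 110-10, 11011-, 111-00, 1110-0
Minterm coverage:
  m4 ⊆ -0-100,0-0100,00-10-,0001--
  m5 ⊆ 00-10-,0001--
  m6 ⊆ 0001-- [E]
  m9 ⊆ -01001,0-1001,001-01
  m10 ⊆ 001010 [E]
  m12 ⊆ -0-100,00-10-
  m19 ⊆ 01-011 [E]
  m20 ⊆ 0-0100 [E]
  m25 ⊆ 0-1001,0110-1
  m27 ⊆ 01-011,0110-1
  m35 ⊆ 10001- [E]
  m36 ⊆ -0-100 [E]
  m41 ⊆ -01001 [E]
  m44 ⊆ -0-100,1-1100
  m54 ⊆ 110-10,11011-
  m55 ⊆ 11-111,11011-
  m56 ⊆ 111-00,1110-0
  m58 ⊆ 11-010,1110-0
  m60 ⊆ 1-1100,111-00
  m63 ⊆ 11-111 [E]
E = {-0-100, -01001, 0-0100, 0001--, 001010, 01-011, 10001-, 11-111}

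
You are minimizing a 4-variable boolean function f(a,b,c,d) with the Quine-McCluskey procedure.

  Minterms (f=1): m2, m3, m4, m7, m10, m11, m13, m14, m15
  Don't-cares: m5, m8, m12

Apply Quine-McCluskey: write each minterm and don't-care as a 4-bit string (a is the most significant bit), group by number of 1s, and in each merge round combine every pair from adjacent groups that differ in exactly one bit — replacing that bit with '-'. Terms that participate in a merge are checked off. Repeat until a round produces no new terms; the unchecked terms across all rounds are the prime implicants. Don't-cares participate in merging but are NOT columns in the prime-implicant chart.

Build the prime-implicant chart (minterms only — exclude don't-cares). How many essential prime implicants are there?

2

[col 0] 0010*, 0011*, 0100*, 0101*, 0111*, 1000*, 1010*, 1011*, 1100*, 1101*, 1110*, 1111*
[col 1] -010*, -011*, -100*, -101*, -111*, 0-11*, 001-*, 01-1*, 010-*, 1-00*, 1-10*, 1-11*, 10-0*, 101-*, 11-0*, 11-1*, 110-*, 111-*
[col 2] --11, -01-, -1-1, -10-, 1--0, 1-1-, 11--
Prime implicants: --11, -01-, -1-1, -10-, 1--0, 1-1-, 11--
PI chart (minterm → PIs covering it):
  2 | -01-  (sole → essential)
  3 | --11,-01-
  4 | -10-  (sole → essential)
  7 | --11,-1-1
  10 | -01-,1--0,1-1-
  11 | --11,-01-,1-1-
  13 | -1-1,-10-,11--
  14 | 1--0,1-1-,11--
  15 | --11,-1-1,1-1-,11--
Essential prime implicants: -01-, -10-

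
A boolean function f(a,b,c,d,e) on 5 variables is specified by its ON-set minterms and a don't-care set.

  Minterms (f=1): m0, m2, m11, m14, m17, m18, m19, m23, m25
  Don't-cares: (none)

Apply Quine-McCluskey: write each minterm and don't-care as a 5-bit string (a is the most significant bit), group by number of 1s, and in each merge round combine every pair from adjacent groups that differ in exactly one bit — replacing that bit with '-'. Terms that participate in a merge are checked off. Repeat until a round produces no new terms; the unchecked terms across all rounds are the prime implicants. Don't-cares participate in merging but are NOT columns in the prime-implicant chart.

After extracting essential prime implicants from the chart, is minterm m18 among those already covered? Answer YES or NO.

NO

[col 0] 00000*, 00010*, 01011, 01110, 10001*, 10010*, 10011*, 10111*, 11001*
[col 1] -0010, 000-0, 1-001, 10-11, 100-1, 1001-
Prime implicants: -0010, 000-0, 01011, 01110, 1-001, 10-11, 100-1, 1001-
PI chart (minterm → PIs covering it):
  0 | 000-0  (sole → essential)
  2 | -0010,000-0
  11 | 01011  (sole → essential)
  14 | 01110  (sole → essential)
  17 | 1-001,100-1
  18 | -0010,1001-
  19 | 10-11,100-1,1001-
  23 | 10-11  (sole → essential)
  25 | 1-001  (sole → essential)
Essential prime implicants: 000-0, 01011, 01110, 1-001, 10-11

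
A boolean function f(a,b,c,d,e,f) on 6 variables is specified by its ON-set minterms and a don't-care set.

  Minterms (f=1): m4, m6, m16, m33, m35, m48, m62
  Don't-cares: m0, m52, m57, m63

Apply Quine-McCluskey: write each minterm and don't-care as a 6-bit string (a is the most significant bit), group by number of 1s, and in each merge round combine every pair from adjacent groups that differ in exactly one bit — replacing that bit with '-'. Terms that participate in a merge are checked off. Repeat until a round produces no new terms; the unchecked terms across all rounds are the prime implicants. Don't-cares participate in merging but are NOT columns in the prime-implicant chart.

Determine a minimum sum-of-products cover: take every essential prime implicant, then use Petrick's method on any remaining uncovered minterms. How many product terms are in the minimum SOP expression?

4

Round 0: 000000✓ 000100✓ 000110✓ 010000✓ 100001✓ 100011✓ 110000✓ 110100✓ 111001 111110✓ 111111✓
Round 1: -10000 0-0000 000-00 0001-0 1000-1 110-00 11111-
PIs = {-10000, 0-0000, 000-00, 0001-0, 1000-1, 110-00, 111001, 11111-}
Coverage chart:
  m4: 000-00,0001-0
  m6: 0001-0 ←essential
  m16: -10000,0-0000
  m33: 1000-1 ←essential
  m35: 1000-1 ←essential
  m48: -10000,110-00
  m62: 11111- ←essential
Essential: 0001-0, 1000-1, 11111-
Petrick residual → -10000
Min cover (4 terms): bc'd'e'f' + a'b'c'df' + ab'c'd'f + abcde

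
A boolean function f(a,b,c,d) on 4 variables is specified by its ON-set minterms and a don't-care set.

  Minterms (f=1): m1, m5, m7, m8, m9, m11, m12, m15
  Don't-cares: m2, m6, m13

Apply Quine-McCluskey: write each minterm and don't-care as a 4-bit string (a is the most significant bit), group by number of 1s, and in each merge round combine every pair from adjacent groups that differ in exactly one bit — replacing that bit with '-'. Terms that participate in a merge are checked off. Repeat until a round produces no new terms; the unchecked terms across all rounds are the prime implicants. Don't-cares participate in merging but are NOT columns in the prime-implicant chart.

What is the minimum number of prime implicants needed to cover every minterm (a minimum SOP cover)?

4

[col 0] 0001*, 0010*, 0101*, 0110*, 0111*, 1000*, 1001*, 1011*, 1100*, 1101*, 1111*
[col 1] -001*, -101*, -111*, 0-01*, 0-10, 01-1*, 011-, 1-00*, 1-01*, 1-11*, 10-1*, 100-*, 11-1*, 110-*
[col 2] --01, -1-1, 1--1, 1-0-
Prime implicants: --01, -1-1, 0-10, 011-, 1--1, 1-0-
PI chart (minterm → PIs covering it):
  1 | --01  (sole → essential)
  5 | --01,-1-1
  7 | -1-1,011-
  8 | 1-0-  (sole → essential)
  9 | --01,1--1,1-0-
  11 | 1--1  (sole → essential)
  12 | 1-0-  (sole → essential)
  15 | -1-1,1--1
Essential prime implicants: --01, 1--1, 1-0-
Petrick residual → -1-1
Minimum SOP uses 4 PIs: c'd + bd + ad + ac'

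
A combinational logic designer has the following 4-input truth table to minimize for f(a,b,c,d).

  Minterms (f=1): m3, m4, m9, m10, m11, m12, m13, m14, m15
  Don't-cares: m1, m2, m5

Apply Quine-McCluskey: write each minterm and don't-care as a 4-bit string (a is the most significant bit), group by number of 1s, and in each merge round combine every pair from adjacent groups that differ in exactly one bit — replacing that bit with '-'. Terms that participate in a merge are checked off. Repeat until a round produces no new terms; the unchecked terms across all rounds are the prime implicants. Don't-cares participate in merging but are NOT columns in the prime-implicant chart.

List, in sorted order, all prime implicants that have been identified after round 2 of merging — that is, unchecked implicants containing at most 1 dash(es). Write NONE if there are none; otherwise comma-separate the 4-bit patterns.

NONE

[col 0] 0001*, 0010*, 0011*, 0100*, 0101*, 1001*, 1010*, 1011*, 1100*, 1101*, 1110*, 1111*
[col 1] -001*, -010*, -011*, -100*, -101*, 0-01*, 00-1*, 001-*, 010-*, 1-01*, 1-10*, 1-11*, 10-1*, 101-*, 11-0*, 11-1*, 110-*, 111-*
[col 2] --01, -0-1, -01-, -10-, 1--1, 1-1-, 11--
Prime implicants: --01, -0-1, -01-, -10-, 1--1, 1-1-, 11--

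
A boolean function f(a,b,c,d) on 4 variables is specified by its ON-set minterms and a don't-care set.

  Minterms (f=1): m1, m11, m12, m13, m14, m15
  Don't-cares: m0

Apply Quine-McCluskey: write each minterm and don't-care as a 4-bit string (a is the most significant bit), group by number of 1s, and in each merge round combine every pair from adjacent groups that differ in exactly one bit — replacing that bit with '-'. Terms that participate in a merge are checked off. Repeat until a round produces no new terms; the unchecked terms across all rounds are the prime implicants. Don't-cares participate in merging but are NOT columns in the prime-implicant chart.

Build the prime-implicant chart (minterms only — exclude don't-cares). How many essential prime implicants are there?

Round 0: 0000✓ 0001✓ 1011✓ 1100✓ 1101✓ 1110✓ 1111✓
Round 1: 000- 1-11 11-0✓ 11-1✓ 110-✓ 111-✓
Round 2: 11--
PIs = {000-, 1-11, 11--}
Coverage chart:
  m1: 000- ←essential
  m11: 1-11 ←essential
  m12: 11-- ←essential
  m13: 11-- ←essential
  m14: 11-- ←essential
  m15: 1-11,11--
Essential: 000-, 1-11, 11--

3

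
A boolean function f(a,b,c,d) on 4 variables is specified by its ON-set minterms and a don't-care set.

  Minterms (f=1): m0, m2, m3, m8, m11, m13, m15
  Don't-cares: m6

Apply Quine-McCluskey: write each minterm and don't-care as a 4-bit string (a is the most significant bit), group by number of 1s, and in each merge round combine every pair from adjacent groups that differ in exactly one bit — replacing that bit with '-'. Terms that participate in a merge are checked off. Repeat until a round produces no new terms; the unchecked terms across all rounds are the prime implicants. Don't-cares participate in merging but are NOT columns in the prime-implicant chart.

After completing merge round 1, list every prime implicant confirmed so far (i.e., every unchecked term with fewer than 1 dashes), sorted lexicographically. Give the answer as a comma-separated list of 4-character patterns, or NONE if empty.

NONE

Round 0: 0000✓ 0010✓ 0011✓ 0110✓ 1000✓ 1011✓ 1101✓ 1111✓
Round 1: -000 -011 0-10 00-0 001- 1-11 11-1
PIs = {-000, -011, 0-10, 00-0, 001-, 1-11, 11-1}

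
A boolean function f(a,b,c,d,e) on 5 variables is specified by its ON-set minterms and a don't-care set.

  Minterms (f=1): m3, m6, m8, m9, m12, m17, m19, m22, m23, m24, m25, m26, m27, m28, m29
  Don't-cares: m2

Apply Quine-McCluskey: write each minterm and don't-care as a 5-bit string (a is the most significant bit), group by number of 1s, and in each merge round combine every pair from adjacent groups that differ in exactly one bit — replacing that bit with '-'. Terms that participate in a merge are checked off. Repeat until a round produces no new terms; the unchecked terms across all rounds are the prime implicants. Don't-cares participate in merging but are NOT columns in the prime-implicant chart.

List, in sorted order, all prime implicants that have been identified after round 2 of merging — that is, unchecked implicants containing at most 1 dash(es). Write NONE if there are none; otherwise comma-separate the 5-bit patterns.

-0011, -0110, 00-10, 0001-, 10-11, 1011-

size-2^0 implicants → 00010(✓)  00011(✓)  00110(✓)  01000(✓)  01001(✓)  01100(✓)  10001(✓)  10011(✓)  10110(✓)  10111(✓)  11000(✓)  11001(✓)  11010(✓)  11011(✓)  11100(✓)  11101(✓)
size-2^1 implicants → -0011  -0110  -1000(✓)  -1001(✓)  -1100(✓)  00-10  0001-  01-00(✓)  0100-(✓)  1-001(✓)  1-011(✓)  10-11  100-1(✓)  1011-  11-00(✓)  11-01(✓)  110-0(✓)  110-1(✓)  1100-(✓)  1101-(✓)  1110-(✓)
size-2^2 implicants → -1-00  -100-  1-0-1  11-0-  110--
Unchecked terms (primes): -0011, -0110, -1-00, -100-, 00-10, 0001-, 1-0-1, 10-11, 1011-, 11-0-, 110--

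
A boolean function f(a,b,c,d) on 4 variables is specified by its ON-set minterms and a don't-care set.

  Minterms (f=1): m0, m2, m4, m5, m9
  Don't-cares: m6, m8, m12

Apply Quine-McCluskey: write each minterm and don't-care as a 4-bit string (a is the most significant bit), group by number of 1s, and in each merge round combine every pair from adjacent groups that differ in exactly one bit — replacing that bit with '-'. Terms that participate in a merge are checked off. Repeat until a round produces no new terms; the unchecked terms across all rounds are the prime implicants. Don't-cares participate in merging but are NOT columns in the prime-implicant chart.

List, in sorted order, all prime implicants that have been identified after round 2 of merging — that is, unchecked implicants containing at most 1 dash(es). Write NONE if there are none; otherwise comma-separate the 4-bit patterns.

Round 0: 0000✓ 0010✓ 0100✓ 0101✓ 0110✓ 1000✓ 1001✓ 1100✓
Round 1: -000✓ -100✓ 0-00✓ 0-10✓ 00-0✓ 01-0✓ 010- 1-00✓ 100-
Round 2: --00 0--0
PIs = {--00, 0--0, 010-, 100-}

010-, 100-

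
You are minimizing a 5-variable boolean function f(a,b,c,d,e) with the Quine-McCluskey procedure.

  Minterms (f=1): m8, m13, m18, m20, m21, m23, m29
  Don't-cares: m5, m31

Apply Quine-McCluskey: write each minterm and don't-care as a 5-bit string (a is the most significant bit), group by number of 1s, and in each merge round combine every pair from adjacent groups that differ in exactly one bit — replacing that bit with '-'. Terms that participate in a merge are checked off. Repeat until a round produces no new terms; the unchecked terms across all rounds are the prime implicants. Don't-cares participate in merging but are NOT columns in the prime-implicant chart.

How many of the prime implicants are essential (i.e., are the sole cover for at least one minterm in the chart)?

5

Round 0: 00101✓ 01000 01101✓ 10010 10100✓ 10101✓ 10111✓ 11101✓ 11111✓
Round 1: -0101✓ -1101✓ 0-101✓ 1-101✓ 1-111✓ 101-1✓ 1010- 111-1✓
Round 2: --101 1-1-1
PIs = {--101, 01000, 1-1-1, 10010, 1010-}
Coverage chart:
  m8: 01000 ←essential
  m13: --101 ←essential
  m18: 10010 ←essential
  m20: 1010- ←essential
  m21: --101,1-1-1,1010-
  m23: 1-1-1 ←essential
  m29: --101,1-1-1
Essential: --101, 01000, 1-1-1, 10010, 1010-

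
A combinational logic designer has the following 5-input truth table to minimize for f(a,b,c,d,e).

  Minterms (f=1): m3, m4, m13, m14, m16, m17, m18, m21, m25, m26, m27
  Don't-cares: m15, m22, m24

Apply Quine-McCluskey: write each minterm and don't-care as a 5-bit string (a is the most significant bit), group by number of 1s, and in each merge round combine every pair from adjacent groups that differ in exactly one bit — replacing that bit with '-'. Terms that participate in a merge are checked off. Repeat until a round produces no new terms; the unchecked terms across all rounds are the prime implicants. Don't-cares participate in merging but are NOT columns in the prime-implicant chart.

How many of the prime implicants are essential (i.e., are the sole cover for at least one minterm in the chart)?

6

Round 0: 00011 00100 01101✓ 01110✓ 01111✓ 10000✓ 10001✓ 10010✓ 10101✓ 10110✓ 11000✓ 11001✓ 11010✓ 11011✓
Round 1: 011-1 0111- 1-000✓ 1-001✓ 1-010✓ 10-01 10-10 100-0✓ 1000-✓ 110-0✓ 110-1✓ 1100-✓ 1101-✓
Round 2: 1-0-0 1-00- 110--
PIs = {00011, 00100, 011-1, 0111-, 1-0-0, 1-00-, 10-01, 10-10, 110--}
Coverage chart:
  m3: 00011 ←essential
  m4: 00100 ←essential
  m13: 011-1 ←essential
  m14: 0111- ←essential
  m16: 1-0-0,1-00-
  m17: 1-00-,10-01
  m18: 1-0-0,10-10
  m21: 10-01 ←essential
  m25: 1-00-,110--
  m26: 1-0-0,110--
  m27: 110-- ←essential
Essential: 00011, 00100, 011-1, 0111-, 10-01, 110--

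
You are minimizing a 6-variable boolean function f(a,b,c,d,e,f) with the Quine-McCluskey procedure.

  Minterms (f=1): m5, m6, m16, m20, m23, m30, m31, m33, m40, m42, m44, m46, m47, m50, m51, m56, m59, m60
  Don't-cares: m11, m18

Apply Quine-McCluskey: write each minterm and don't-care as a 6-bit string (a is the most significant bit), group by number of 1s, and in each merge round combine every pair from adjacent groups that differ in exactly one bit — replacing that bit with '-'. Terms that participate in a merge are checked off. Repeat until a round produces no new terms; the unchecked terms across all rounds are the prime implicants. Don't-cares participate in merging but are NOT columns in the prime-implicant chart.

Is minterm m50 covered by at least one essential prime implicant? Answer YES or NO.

[col 0] 000101, 000110, 001011, 010000*, 010010*, 010100*, 010111*, 011110*, 011111*, 100001, 101000*, 101010*, 101100*, 101110*, 101111*, 110010*, 110011*, 111000*, 111011*, 111100*
[col 1] -10010, 01-111, 010-00, 0100-0, 01111-, 1-1000*, 1-1100*, 101-00*, 101-10*, 1010-0*, 1011-0*, 10111-, 11-011, 11001-, 111-00*
[col 2] 1-1-00, 101--0
Prime implicants: -10010, 000101, 000110, 001011, 01-111, 010-00, 0100-0, 01111-, 1-1-00, 100001, 101--0, 10111-, 11-011, 11001-
PI chart (minterm → PIs covering it):
  5 | 000101  (sole → essential)
  6 | 000110  (sole → essential)
  16 | 010-00,0100-0
  20 | 010-00  (sole → essential)
  23 | 01-111  (sole → essential)
  30 | 01111-  (sole → essential)
  31 | 01-111,01111-
  33 | 100001  (sole → essential)
  40 | 1-1-00,101--0
  42 | 101--0  (sole → essential)
  44 | 1-1-00,101--0
  46 | 101--0,10111-
  47 | 10111-  (sole → essential)
  50 | -10010,11001-
  51 | 11-011,11001-
  56 | 1-1-00  (sole → essential)
  59 | 11-011  (sole → essential)
  60 | 1-1-00  (sole → essential)
Essential prime implicants: 000101, 000110, 01-111, 010-00, 01111-, 1-1-00, 100001, 101--0, 10111-, 11-011

NO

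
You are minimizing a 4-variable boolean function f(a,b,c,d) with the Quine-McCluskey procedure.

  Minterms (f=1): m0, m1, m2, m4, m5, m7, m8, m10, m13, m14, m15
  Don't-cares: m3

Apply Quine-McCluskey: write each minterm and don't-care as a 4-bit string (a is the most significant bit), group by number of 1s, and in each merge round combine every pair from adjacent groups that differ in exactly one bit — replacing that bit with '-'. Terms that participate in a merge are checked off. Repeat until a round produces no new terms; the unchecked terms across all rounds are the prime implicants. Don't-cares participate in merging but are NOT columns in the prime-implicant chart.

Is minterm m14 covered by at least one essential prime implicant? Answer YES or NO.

Round 0: 0000✓ 0001✓ 0010✓ 0011✓ 0100✓ 0101✓ 0111✓ 1000✓ 1010✓ 1101✓ 1110✓ 1111✓
Round 1: -000✓ -010✓ -101✓ -111✓ 0-00✓ 0-01✓ 0-11✓ 00-0✓ 00-1✓ 000-✓ 001-✓ 01-1✓ 010-✓ 1-10 10-0✓ 11-1✓ 111-
Round 2: -0-0 -1-1 0--1 0-0- 00--
PIs = {-0-0, -1-1, 0--1, 0-0-, 00--, 1-10, 111-}
Coverage chart:
  m0: -0-0,0-0-,00--
  m1: 0--1,0-0-,00--
  m2: -0-0,00--
  m4: 0-0- ←essential
  m5: -1-1,0--1,0-0-
  m7: -1-1,0--1
  m8: -0-0 ←essential
  m10: -0-0,1-10
  m13: -1-1 ←essential
  m14: 1-10,111-
  m15: -1-1,111-
Essential: -0-0, -1-1, 0-0-

NO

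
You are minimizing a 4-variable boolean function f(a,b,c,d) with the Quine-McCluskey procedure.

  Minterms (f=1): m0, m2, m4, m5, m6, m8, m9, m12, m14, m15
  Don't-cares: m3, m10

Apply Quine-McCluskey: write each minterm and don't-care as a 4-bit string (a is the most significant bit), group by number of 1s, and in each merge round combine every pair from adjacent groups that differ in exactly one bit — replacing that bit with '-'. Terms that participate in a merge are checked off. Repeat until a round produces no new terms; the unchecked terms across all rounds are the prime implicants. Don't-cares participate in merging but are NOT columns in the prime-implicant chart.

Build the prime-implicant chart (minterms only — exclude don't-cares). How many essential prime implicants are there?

4

Round 0: 0000✓ 0010✓ 0011✓ 0100✓ 0101✓ 0110✓ 1000✓ 1001✓ 1010✓ 1100✓ 1110✓ 1111✓
Round 1: -000✓ -010✓ -100✓ -110✓ 0-00✓ 0-10✓ 00-0✓ 001- 01-0✓ 010- 1-00✓ 1-10✓ 10-0✓ 100- 11-0✓ 111-
Round 2: --00✓ --10✓ -0-0✓ -1-0✓ 0--0✓ 1--0✓
Round 3: ---0
PIs = {---0, 001-, 010-, 100-, 111-}
Coverage chart:
  m0: ---0 ←essential
  m2: ---0,001-
  m4: ---0,010-
  m5: 010- ←essential
  m6: ---0 ←essential
  m8: ---0,100-
  m9: 100- ←essential
  m12: ---0 ←essential
  m14: ---0,111-
  m15: 111- ←essential
Essential: ---0, 010-, 100-, 111-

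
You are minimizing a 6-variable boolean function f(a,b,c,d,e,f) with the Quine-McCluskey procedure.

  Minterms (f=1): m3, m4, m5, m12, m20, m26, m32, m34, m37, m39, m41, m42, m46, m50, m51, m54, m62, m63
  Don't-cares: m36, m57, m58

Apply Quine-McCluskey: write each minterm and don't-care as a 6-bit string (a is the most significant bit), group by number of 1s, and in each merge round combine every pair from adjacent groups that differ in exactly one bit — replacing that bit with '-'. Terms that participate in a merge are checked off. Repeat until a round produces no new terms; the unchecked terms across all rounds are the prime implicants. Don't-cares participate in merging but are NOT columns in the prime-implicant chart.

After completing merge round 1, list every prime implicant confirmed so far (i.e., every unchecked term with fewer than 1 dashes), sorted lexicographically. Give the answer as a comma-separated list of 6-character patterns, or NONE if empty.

000011

size-2^0 implicants → 000011  000100(✓)  000101(✓)  001100(✓)  010100(✓)  011010(✓)  100000(✓)  100010(✓)  100100(✓)  100101(✓)  100111(✓)  101001(✓)  101010(✓)  101110(✓)  110010(✓)  110011(✓)  110110(✓)  111001(✓)  111010(✓)  111110(✓)  111111(✓)
size-2^1 implicants → -00100(✓)  -00101(✓)  -11010  0-0100  00-100  00010-(✓)  1-0010(✓)  1-1001  1-1010(✓)  1-1110(✓)  10-010(✓)  100-00  1000-0  1001-1  10010-(✓)  101-10(✓)  11-010(✓)  11-110(✓)  110-10(✓)  11001-  111-10(✓)  11111-
size-2^2 implicants → -0010-  1--010  1-1-10  11--10
Unchecked terms (primes): -0010-, -11010, 0-0100, 00-100, 000011, 1--010, 1-1-10, 1-1001, 100-00, 1000-0, 1001-1, 11--10, 11001-, 11111-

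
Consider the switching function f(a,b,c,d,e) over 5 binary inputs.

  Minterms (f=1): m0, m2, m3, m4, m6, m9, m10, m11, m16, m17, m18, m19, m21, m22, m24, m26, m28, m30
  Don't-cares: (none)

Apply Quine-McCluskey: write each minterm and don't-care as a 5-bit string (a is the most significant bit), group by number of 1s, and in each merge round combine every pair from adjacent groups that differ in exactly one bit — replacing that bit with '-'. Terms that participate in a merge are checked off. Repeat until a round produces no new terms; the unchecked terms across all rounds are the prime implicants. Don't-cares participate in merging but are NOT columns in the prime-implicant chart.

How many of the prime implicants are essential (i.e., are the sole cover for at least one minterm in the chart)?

4

size-2^0 implicants → 00000(✓)  00010(✓)  00011(✓)  00100(✓)  00110(✓)  01001(✓)  01010(✓)  01011(✓)  10000(✓)  10001(✓)  10010(✓)  10011(✓)  10101(✓)  10110(✓)  11000(✓)  11010(✓)  11100(✓)  11110(✓)
size-2^1 implicants → -0000(✓)  -0010(✓)  -0011(✓)  -0110(✓)  -1010(✓)  0-010(✓)  0-011(✓)  00-00(✓)  00-10(✓)  000-0(✓)  0001-(✓)  001-0(✓)  010-1  0101-(✓)  1-000(✓)  1-010(✓)  1-110(✓)  10-01  10-10(✓)  100-0(✓)  100-1(✓)  1000-(✓)  1001-(✓)  11-00(✓)  11-10(✓)  110-0(✓)  111-0(✓)
size-2^2 implicants → --010  -0-10  -00-0  -001-  0-01-  00--0  1--10  1-0-0  100--  11--0
Unchecked terms (primes): --010, -0-10, -00-0, -001-, 0-01-, 00--0, 010-1, 1--10, 1-0-0, 10-01, 100--, 11--0
Minterm coverage:
  m0 ⊆ -00-0,00--0
  m2 ⊆ --010,-0-10,-00-0,-001-,0-01-,00--0
  m3 ⊆ -001-,0-01-
  m4 ⊆ 00--0 [E]
  m6 ⊆ -0-10,00--0
  m9 ⊆ 010-1 [E]
  m10 ⊆ --010,0-01-
  m11 ⊆ 0-01-,010-1
  m16 ⊆ -00-0,1-0-0,100--
  m17 ⊆ 10-01,100--
  m18 ⊆ --010,-0-10,-00-0,-001-,1--10,1-0-0,100--
  m19 ⊆ -001-,100--
  m21 ⊆ 10-01 [E]
  m22 ⊆ -0-10,1--10
  m24 ⊆ 1-0-0,11--0
  m26 ⊆ --010,1--10,1-0-0,11--0
  m28 ⊆ 11--0 [E]
  m30 ⊆ 1--10,11--0
E = {00--0, 010-1, 10-01, 11--0}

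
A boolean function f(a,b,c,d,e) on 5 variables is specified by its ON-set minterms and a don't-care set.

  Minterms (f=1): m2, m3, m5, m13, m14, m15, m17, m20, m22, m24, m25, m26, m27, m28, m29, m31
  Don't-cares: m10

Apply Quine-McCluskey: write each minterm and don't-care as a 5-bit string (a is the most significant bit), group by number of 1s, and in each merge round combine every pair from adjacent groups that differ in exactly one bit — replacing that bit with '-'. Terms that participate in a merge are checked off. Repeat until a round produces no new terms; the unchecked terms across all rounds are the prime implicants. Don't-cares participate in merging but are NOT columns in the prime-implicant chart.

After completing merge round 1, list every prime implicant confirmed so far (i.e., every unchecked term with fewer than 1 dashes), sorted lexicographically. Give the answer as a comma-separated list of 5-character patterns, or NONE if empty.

Round 0: 00010✓ 00011✓ 00101✓ 01010✓ 01101✓ 01110✓ 01111✓ 10001✓ 10100✓ 10110✓ 11000✓ 11001✓ 11010✓ 11011✓ 11100✓ 11101✓ 11111✓
Round 1: -1010 -1101✓ -1111✓ 0-010 0-101 0001- 01-10 011-1✓ 0111- 1-001 1-100 101-0 11-00✓ 11-01✓ 11-11✓ 110-0✓ 110-1✓ 1100-✓ 1101-✓ 111-1✓ 1110-✓
Round 2: -11-1 11--1 11-0- 110--
PIs = {-1010, -11-1, 0-010, 0-101, 0001-, 01-10, 0111-, 1-001, 1-100, 101-0, 11--1, 11-0-, 110--}

NONE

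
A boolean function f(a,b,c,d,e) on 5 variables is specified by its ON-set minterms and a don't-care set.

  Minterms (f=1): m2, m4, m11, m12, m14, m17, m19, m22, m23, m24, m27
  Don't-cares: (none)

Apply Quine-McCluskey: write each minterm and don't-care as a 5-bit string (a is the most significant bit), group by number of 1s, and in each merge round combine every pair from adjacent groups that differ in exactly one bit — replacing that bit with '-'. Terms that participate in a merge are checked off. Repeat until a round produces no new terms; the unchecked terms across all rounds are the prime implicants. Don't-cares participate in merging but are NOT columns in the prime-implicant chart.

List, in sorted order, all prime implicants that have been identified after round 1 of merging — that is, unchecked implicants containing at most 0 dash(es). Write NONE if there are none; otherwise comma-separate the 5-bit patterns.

size-2^0 implicants → 00010  00100(✓)  01011(✓)  01100(✓)  01110(✓)  10001(✓)  10011(✓)  10110(✓)  10111(✓)  11000  11011(✓)
size-2^1 implicants → -1011  0-100  011-0  1-011  10-11  100-1  1011-
Unchecked terms (primes): -1011, 0-100, 00010, 011-0, 1-011, 10-11, 100-1, 1011-, 11000

00010, 11000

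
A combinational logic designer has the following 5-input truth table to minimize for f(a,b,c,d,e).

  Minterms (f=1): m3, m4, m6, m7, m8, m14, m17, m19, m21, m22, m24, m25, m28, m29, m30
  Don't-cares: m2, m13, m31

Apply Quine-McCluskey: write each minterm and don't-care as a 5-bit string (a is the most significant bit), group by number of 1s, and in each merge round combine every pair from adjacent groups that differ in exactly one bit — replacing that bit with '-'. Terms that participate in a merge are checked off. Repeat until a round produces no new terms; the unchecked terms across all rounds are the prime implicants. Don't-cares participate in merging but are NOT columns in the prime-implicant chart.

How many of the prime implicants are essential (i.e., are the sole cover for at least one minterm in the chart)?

5

size-2^0 implicants → 00010(✓)  00011(✓)  00100(✓)  00110(✓)  00111(✓)  01000(✓)  01101(✓)  01110(✓)  10001(✓)  10011(✓)  10101(✓)  10110(✓)  11000(✓)  11001(✓)  11100(✓)  11101(✓)  11110(✓)  11111(✓)
size-2^1 implicants → -0011  -0110(✓)  -1000  -1101  -1110(✓)  0-110(✓)  00-10(✓)  00-11(✓)  0001-(✓)  001-0  0011-(✓)  1-001(✓)  1-101(✓)  1-110(✓)  10-01(✓)  100-1  11-00(✓)  11-01(✓)  1100-(✓)  111-0(✓)  111-1(✓)  1110-(✓)  1111-(✓)
size-2^2 implicants → --110  00-1-  1--01  11-0-  111--
Unchecked terms (primes): --110, -0011, -1000, -1101, 00-1-, 001-0, 1--01, 100-1, 11-0-, 111--
Minterm coverage:
  m3 ⊆ -0011,00-1-
  m4 ⊆ 001-0 [E]
  m6 ⊆ --110,00-1-,001-0
  m7 ⊆ 00-1- [E]
  m8 ⊆ -1000 [E]
  m14 ⊆ --110 [E]
  m17 ⊆ 1--01,100-1
  m19 ⊆ -0011,100-1
  m21 ⊆ 1--01 [E]
  m22 ⊆ --110 [E]
  m24 ⊆ -1000,11-0-
  m25 ⊆ 1--01,11-0-
  m28 ⊆ 11-0-,111--
  m29 ⊆ -1101,1--01,11-0-,111--
  m30 ⊆ --110,111--
E = {--110, -1000, 00-1-, 001-0, 1--01}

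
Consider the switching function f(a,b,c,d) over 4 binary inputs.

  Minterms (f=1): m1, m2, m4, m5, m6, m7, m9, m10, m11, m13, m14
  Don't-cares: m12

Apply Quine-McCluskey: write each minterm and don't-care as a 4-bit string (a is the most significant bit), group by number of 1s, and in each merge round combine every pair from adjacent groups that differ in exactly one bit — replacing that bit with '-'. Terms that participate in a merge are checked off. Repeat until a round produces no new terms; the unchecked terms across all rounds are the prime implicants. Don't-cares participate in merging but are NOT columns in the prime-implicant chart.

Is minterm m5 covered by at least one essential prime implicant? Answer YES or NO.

Round 0: 0001✓ 0010✓ 0100✓ 0101✓ 0110✓ 0111✓ 1001✓ 1010✓ 1011✓ 1100✓ 1101✓ 1110✓
Round 1: -001✓ -010✓ -100✓ -101✓ -110✓ 0-01✓ 0-10✓ 01-0✓ 01-1✓ 010-✓ 011-✓ 1-01✓ 1-10✓ 10-1 101- 11-0✓ 110-✓
Round 2: --01 --10 -1-0 -10- 01--
PIs = {--01, --10, -1-0, -10-, 01--, 10-1, 101-}
Coverage chart:
  m1: --01 ←essential
  m2: --10 ←essential
  m4: -1-0,-10-,01--
  m5: --01,-10-,01--
  m6: --10,-1-0,01--
  m7: 01-- ←essential
  m9: --01,10-1
  m10: --10,101-
  m11: 10-1,101-
  m13: --01,-10-
  m14: --10,-1-0
Essential: --01, --10, 01--

YES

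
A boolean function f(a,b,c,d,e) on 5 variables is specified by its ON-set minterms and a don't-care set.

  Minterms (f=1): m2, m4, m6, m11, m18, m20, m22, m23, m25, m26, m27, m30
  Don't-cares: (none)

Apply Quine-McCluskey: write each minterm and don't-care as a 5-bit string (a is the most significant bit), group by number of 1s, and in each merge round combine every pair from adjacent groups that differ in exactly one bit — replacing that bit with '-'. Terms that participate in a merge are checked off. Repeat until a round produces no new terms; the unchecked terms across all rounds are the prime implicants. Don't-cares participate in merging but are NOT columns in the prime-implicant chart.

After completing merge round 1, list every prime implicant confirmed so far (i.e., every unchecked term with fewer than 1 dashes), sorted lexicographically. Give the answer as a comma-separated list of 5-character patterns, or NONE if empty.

NONE

size-2^0 implicants → 00010(✓)  00100(✓)  00110(✓)  01011(✓)  10010(✓)  10100(✓)  10110(✓)  10111(✓)  11001(✓)  11010(✓)  11011(✓)  11110(✓)
size-2^1 implicants → -0010(✓)  -0100(✓)  -0110(✓)  -1011  00-10(✓)  001-0(✓)  1-010(✓)  1-110(✓)  10-10(✓)  101-0(✓)  1011-  11-10(✓)  110-1  1101-
size-2^2 implicants → -0-10  -01-0  1--10
Unchecked terms (primes): -0-10, -01-0, -1011, 1--10, 1011-, 110-1, 1101-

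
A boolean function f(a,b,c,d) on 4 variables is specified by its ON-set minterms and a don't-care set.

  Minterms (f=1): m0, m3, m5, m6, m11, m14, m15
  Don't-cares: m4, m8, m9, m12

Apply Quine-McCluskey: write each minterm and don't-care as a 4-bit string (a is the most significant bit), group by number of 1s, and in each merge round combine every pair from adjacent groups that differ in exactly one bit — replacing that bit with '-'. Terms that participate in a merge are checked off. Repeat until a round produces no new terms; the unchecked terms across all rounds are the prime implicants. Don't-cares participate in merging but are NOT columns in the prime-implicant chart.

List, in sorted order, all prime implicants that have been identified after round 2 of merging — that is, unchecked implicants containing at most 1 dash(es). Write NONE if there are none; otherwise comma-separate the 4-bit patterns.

-011, 010-, 1-11, 10-1, 100-, 111-

[col 0] 0000*, 0011*, 0100*, 0101*, 0110*, 1000*, 1001*, 1011*, 1100*, 1110*, 1111*
[col 1] -000*, -011, -100*, -110*, 0-00*, 01-0*, 010-, 1-00*, 1-11, 10-1, 100-, 11-0*, 111-
[col 2] --00, -1-0
Prime implicants: --00, -011, -1-0, 010-, 1-11, 10-1, 100-, 111-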